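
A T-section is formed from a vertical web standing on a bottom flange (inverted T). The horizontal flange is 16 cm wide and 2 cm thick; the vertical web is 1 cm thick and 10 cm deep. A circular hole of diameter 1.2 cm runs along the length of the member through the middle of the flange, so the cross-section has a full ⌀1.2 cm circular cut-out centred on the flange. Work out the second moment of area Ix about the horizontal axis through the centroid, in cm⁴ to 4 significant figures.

Ix ≈ 365.8 cm⁴

Decompose the section into non-overlapping parts with the origin at the bottom-left of its bounding rectangle.
Flange: 16 × 2, A = 32 cm², y = 1 cm, Ī = 10.6667 cm⁴.
Web: 1 × 10, A = 10 cm², y = 7 cm, Ī = 83.3333 cm⁴.
Hole (subtracted): ⌀1.2, A = 1.13097 cm², y = 1 cm, Ī = 0.101788 cm⁴.
Centroid: ȳ = ΣA·y / ΣA = 2.4681 cm.
Transfer each piece to the horizontal axis through the centroid using Ī + A·d² with d = y − 2.4681:
  flange: d = -1.4681 cm → contributes +79.6372 cm⁴
  web: d = 4.5319 cm → contributes +288.714 cm⁴
  hole: d = -1.4681 cm → contributes −2.53941 cm⁴
Total I = 365.812 cm⁴.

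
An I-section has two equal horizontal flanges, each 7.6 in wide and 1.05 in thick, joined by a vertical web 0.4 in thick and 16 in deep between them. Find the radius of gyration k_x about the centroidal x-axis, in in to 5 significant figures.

Break the section into simple shapes (no overlaps), measuring from the bottom-left corner of the bounding box.
Bottom flange: 7.6 × 1.05, A = 7.98 in², y = 0.525 in, Ī = 0.7331625 in⁴.
Web: 0.4 × 16, A = 6.4 in², y = 9.05 in, Ī = 136.5333 in⁴.
Top flange: 7.6 × 1.05, A = 7.98 in², y = 17.575 in, Ī = 0.7331625 in⁴.
By symmetry the centroid is at mid-height, ȳ = 9.05 in.
Transfer each piece to the centroidal x-axis using Ī + A·d² with d = y − 9.05:
  bottom flange: d = -8.525 in → contributes +580.6847 in⁴
  web: d = 0 in → contributes +136.5333 in⁴
  top flange: d = 8.525 in → contributes +580.6847 in⁴
Total I = 1297.903 in⁴.
Radius of gyration: k = √(I/A) = √(1297.903 / 22.36) = 7.618775 in.

k_x ≈ 7.6188 in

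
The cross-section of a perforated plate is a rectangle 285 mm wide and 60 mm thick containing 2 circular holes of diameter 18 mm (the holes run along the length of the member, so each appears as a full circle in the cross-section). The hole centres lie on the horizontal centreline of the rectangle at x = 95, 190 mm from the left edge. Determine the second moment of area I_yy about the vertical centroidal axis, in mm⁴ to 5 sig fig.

Break the section into simple shapes (no overlaps), measuring from the bottom-left corner of the bounding box.
Plate: 285 × 60, A = 17 100 mm², x = 142.5 mm, Ī = 115 745 625 mm⁴.
Hole 1 (subtracted): ⌀18, A = 254.469 mm², x = 95 mm, Ī = 5152.997 mm⁴.
Hole 2 (subtracted): ⌀18, A = 254.469 mm², x = 190 mm, Ī = 5152.997 mm⁴.
By symmetry the centroid is at mid-width, x̄ = 142.5 mm.
Transfer each piece to the vertical centroidal axis using Ī + A·d² with d = x − 142.5:
  plate: d = 0 mm → contributes +115 745 625 mm⁴
  hole 1: d = -47.5 mm → contributes −579298.7 mm⁴
  hole 2: d = 47.5 mm → contributes −579298.7 mm⁴
Total I = 114 587 028 mm⁴.

I_yy ≈ 1.1459 × 10⁸ mm⁴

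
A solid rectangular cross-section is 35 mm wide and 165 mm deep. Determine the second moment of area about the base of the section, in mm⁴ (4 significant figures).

The section: 35 × 165, A = 5 775 mm², y = 82.5 mm, Ī = 13 102 031 mm⁴.
Transfer it to a horizontal axis along the bottom face using Ī + A·d² with d = y − 0:
  the section: d = 82.5 mm → contributes +52 408 125 mm⁴
Total I = 52 408 125 mm⁴.

I_base ≈ 5.241 × 10⁷ mm⁴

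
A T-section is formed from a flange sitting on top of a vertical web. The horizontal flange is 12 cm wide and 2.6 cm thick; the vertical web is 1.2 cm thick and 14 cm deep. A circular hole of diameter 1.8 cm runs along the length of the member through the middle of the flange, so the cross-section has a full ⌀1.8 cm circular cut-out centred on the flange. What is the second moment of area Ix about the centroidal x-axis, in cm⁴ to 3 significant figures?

Ix ≈ 1020 cm⁴

Decompose the section into non-overlapping parts with the origin at the bottom-left of its bounding rectangle.
Flange: 12 × 2.6, A = 31.2 cm², y = 15.3 cm, Ī = 17.576 cm⁴.
Web: 1.2 × 14, A = 16.8 cm², y = 7 cm, Ī = 274.4 cm⁴.
Hole (subtracted): ⌀1.8, A = 2.5447 cm², y = 15.3 cm, Ī = 0.5153 cm⁴.
Centroid: ȳ = ΣA·y / ΣA = 12.232 cm.
Transfer each piece to the centroidal x-axis using Ī + A·d² with d = y − 12.232:
  flange: d = 3.0676 cm → contributes +311.18 cm⁴
  web: d = -5.2324 cm → contributes +734.35 cm⁴
  hole: d = 3.0676 cm → contributes −24.462 cm⁴
Total I = 1021.1 cm⁴.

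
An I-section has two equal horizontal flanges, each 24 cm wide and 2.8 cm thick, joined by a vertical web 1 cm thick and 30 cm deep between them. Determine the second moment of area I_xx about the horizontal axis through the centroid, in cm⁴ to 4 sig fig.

I_xx ≈ 3.849 × 10⁴ cm⁴

Split into non-overlapping primitives; take the origin at the lower-left of the bounding box.
Bottom flange: 24 × 2.8, A = 67.2 cm², y = 1.4 cm, Ī = 43.904 cm⁴.
Web: 1 × 30, A = 30 cm², y = 17.8 cm, Ī = 2 250 cm⁴.
Top flange: 24 × 2.8, A = 67.2 cm², y = 34.2 cm, Ī = 43.904 cm⁴.
By symmetry the centroid is at mid-height, ȳ = 17.8 cm.
Transfer each piece to the horizontal axis through the centroid using Ī + A·d² with d = y − 17.8:
  bottom flange: d = -16.4 cm → contributes +18 118 cm⁴
  web: d = 0 cm → contributes +2 250 cm⁴
  top flange: d = 16.4 cm → contributes +18 118 cm⁴
Total I = 38 486 cm⁴.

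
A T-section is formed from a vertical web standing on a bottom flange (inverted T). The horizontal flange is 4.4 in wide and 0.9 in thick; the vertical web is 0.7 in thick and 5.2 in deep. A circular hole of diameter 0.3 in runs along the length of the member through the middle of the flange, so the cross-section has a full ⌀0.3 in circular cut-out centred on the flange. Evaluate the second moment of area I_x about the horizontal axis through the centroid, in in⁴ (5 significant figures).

Treat the section as a set of non-overlapping primitives; coordinates are from the bounding-box lower-left.
Flange: 4.4 × 0.9, A = 3.96 in², y = 0.45 in, Ī = 0.2673 in⁴.
Web: 0.7 × 5.2, A = 3.64 in², y = 3.5 in, Ī = 8.202133 in⁴.
Hole (subtracted): ⌀0.3, A = 0.07068583 in², y = 0.45 in, Ī = 0.0003976078 in⁴.
Centroid: ȳ = ΣA·y / ΣA = 1.924503 in.
Transfer each piece to the horizontal axis through the centroid using Ī + A·d² with d = y − 1.924503:
  flange: d = -1.474503 in → contributes +8.876976 in⁴
  web: d = 1.575497 in → contributes +17.2373 in⁴
  hole: d = -1.474503 in → contributes −0.15408 in⁴
Total I = 25.9602 in⁴.

I_x ≈ 25.960 in⁴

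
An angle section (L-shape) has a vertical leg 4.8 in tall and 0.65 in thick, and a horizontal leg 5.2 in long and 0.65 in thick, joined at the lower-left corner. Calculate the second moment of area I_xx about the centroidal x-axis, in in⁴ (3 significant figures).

I_xx ≈ 12.6 in⁴

Break the section into simple shapes (no overlaps), measuring from the bottom-left corner of the bounding box.
Vertical leg: 0.65 × 4.8, A = 3.12 in², y = 2.4 in, Ī = 5.9904 in⁴.
Horizontal leg (remainder): 4.55 × 0.65, A = 2.9575 in², y = 0.325 in, Ī = 0.10413 in⁴.
Centroid: ȳ = ΣA·y / ΣA = 1.3902 in.
Transfer each piece to the centroidal x-axis using Ī + A·d² with d = y − 1.3902:
  vertical leg: d = 1.0098 in → contributes +9.1716 in⁴
  horizontal leg (remainder): d = -1.0652 in → contributes +3.4601 in⁴
Total I = 12.632 in⁴.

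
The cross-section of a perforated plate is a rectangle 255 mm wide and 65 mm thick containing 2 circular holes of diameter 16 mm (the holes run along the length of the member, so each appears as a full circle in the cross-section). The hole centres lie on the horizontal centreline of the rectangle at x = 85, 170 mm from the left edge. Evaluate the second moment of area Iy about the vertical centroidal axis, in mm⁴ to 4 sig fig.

Iy ≈ 8.908 × 10⁷ mm⁴

Decompose the section into non-overlapping parts with the origin at the bottom-left of its bounding rectangle.
Plate: 255 × 65, A = 16 575 mm², x = 127.5 mm, Ī = 89 815 781 mm⁴.
Hole 1 (subtracted): ⌀16, A = 201.062 mm², x = 85 mm, Ī = 3216.99 mm⁴.
Hole 2 (subtracted): ⌀16, A = 201.062 mm², x = 170 mm, Ī = 3216.99 mm⁴.
By symmetry the centroid is at mid-width, x̄ = 127.5 mm.
Transfer each piece to the vertical centroidal axis using Ī + A·d² with d = x − 127.5:
  plate: d = 0 mm → contributes +89 815 781 mm⁴
  hole 1: d = -42.5 mm → contributes −366 385 mm⁴
  hole 2: d = 42.5 mm → contributes −366 385 mm⁴
Total I = 89 083 011 mm⁴.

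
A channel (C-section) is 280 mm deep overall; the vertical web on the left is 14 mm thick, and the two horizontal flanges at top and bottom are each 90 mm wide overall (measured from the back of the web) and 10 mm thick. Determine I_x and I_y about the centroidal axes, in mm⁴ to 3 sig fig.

I_x ≈ 5.33 × 10⁷ mm⁴, I_y ≈ 3.01 × 10⁶ mm⁴

Decompose the section into non-overlapping parts with the origin at the bottom-left of its bounding rectangle.
Web: 14 × 280, A = 3 920 mm², y = 140 mm, Ī = 25 610 667 mm⁴.
Top flange (beyond web): 76 × 10, A = 760 mm², y = 275 mm, Ī = 6333.3 mm⁴.
Bottom flange (beyond web): 76 × 10, A = 760 mm², y = 5 mm, Ī = 6333.3 mm⁴.
By symmetry the centroid is at mid-height, ȳ = 140 mm.
Transfer each piece to the centroidal x-axis using Ī + A·d² with d = y − 140:
  web: d = 0 mm → contributes +25 610 667 mm⁴
  top flange (beyond web): d = 135 mm → contributes +13 857 333 mm⁴
  bottom flange (beyond web): d = -135 mm → contributes +13 857 333 mm⁴
Total I = 53 325 333 mm⁴.
For the y-axis: x̄ = 19.574 mm.
Repeating about the centroidal y-axis gives I_y = 3 013 624 mm⁴.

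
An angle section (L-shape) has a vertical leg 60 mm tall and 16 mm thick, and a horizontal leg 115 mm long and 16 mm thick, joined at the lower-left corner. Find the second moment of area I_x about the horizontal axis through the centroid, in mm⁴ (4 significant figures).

Treat the section as a set of non-overlapping primitives; coordinates are from the bounding-box lower-left.
Vertical leg: 16 × 60, A = 960 mm², y = 30 mm, Ī = 288 000 mm⁴.
Horizontal leg (remainder): 99 × 16, A = 1 584 mm², y = 8 mm, Ī = 33 792 mm⁴.
Centroid: ȳ = ΣA·y / ΣA = 16.3019 mm.
Transfer each piece to the horizontal axis through the centroid using Ī + A·d² with d = y − 16.3019:
  vertical leg: d = 13.6981 mm → contributes +468 133 mm⁴
  horizontal leg (remainder): d = -8.30189 mm → contributes +142 963 mm⁴
Total I = 611 096 mm⁴.

I_x ≈ 6.111 × 10⁵ mm⁴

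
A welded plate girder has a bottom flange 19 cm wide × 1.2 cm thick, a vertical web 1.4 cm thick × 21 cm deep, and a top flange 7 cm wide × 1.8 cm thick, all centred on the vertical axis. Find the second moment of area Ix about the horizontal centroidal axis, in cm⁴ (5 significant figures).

Ix ≈ 5348.4 cm⁴

Decompose the section into non-overlapping parts with the origin at the bottom-left of its bounding rectangle.
Bottom plate: 19 × 1.2, A = 22.8 cm², y = 0.6 cm, Ī = 2.736 cm⁴.
Web plate: 1.4 × 21, A = 29.4 cm², y = 11.7 cm, Ī = 1080.45 cm⁴.
Top plate: 7 × 1.8, A = 12.6 cm², y = 23.1 cm, Ī = 3.402 cm⁴.
Centroid: ȳ = ΣA·y / ΣA = 10.01111 cm.
Transfer each piece to the horizontal centroidal axis using Ī + A·d² with d = y − 10.01111:
  bottom plate: d = -9.411111 cm → contributes +2022.109 cm⁴
  web plate: d = 1.688889 cm → contributes +1164.309 cm⁴
  top plate: d = 13.08889 cm → contributes +2162.022 cm⁴
Total I = 5348.44 cm⁴.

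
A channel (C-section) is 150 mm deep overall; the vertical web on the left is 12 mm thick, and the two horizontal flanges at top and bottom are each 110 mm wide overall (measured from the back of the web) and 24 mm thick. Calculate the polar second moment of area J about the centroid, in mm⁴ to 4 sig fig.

J ≈ 3.000 × 10⁷ mm⁴

Break the section into simple shapes (no overlaps), measuring from the bottom-left corner of the bounding box.
Web: 12 × 150, A = 1 800 mm², y = 75 mm, Ī = 3 375 000 mm⁴.
Top flange (beyond web): 98 × 24, A = 2 352 mm², y = 138 mm, Ī = 112 896 mm⁴.
Bottom flange (beyond web): 98 × 24, A = 2 352 mm², y = 12 mm, Ī = 112 896 mm⁴.
By symmetry the centroid is at mid-height, ȳ = 75 mm.
Transfer each piece to the centroidal x-axis using Ī + A·d² with d = y − 75:
  web: d = 0 mm → contributes +3 375 000 mm⁴
  top flange (beyond web): d = 63 mm → contributes +9 447 984 mm⁴
  bottom flange (beyond web): d = -63 mm → contributes +9 447 984 mm⁴
Total I = 22 270 968 mm⁴.
For the y-axis: x̄ = 45.7786 mm.
Repeating about the centroidal y-axis gives I_y = 7 724 449 mm⁴.
Polar second moment: J = I_x + I_y = 29 995 417 mm⁴.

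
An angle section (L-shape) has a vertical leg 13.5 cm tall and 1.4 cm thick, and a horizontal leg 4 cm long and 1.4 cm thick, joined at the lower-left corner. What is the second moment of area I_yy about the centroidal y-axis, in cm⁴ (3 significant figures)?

Break the section into simple shapes (no overlaps), measuring from the bottom-left corner of the bounding box.
Vertical leg: 1.4 × 13.5, A = 18.9 cm², x = 0.7 cm, Ī = 3.087 cm⁴.
Horizontal leg (remainder): 2.6 × 1.4, A = 3.64 cm², x = 2.7 cm, Ī = 2.0505 cm⁴.
Centroid: x̄ = ΣA·x / ΣA = 1.023 cm.
Transfer each piece to the centroidal y-axis using Ī + A·d² with d = x − 1.023:
  vertical leg: d = -0.32298 cm → contributes +5.0586 cm⁴
  horizontal leg (remainder): d = 1.677 cm → contributes +12.288 cm⁴
Total I = 17.346 cm⁴.

I_yy ≈ 17.3 cm⁴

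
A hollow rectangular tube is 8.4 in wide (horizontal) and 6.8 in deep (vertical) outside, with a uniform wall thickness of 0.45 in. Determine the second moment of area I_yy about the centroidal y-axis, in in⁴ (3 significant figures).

I_yy ≈ 128 in⁴

Decompose the section into non-overlapping parts with the origin at the bottom-left of its bounding rectangle.
Outer rectangle: 8.4 × 6.8, A = 57.12 in², x = 4.2 in, Ī = 335.87 in⁴.
Inner void (subtracted): 7.5 × 5.9, A = 44.25 in², x = 4.2 in, Ī = 207.42 in⁴.
By symmetry the centroid is at mid-width, x̄ = 4.2 in.
All pieces are centred on the centroidal y-axis, so I = ΣĪ (holes subtracted) = 128.44 in⁴.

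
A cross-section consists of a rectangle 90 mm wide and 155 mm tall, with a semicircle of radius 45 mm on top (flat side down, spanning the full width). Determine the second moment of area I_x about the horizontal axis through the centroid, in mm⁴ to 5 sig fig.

Break the section into simple shapes (no overlaps), measuring from the bottom-left corner of the bounding box.
Rectangular body: 90 × 155, A = 13 950 mm², y = 77.5 mm, Ī = 27 929 063 mm⁴.
Semicircular cap: semicircle r = 45, A = 3180.863 mm², y = 174.0986 mm, Ī = 450072.1 mm⁴.
Centroid: ȳ = ΣA·y / ΣA = 95.43645 mm.
Transfer each piece to the horizontal axis through the centroid using Ī + A·d² with d = y − 95.43645:
  rectangular body: d = -17.93645 mm → contributes +32 417 004 mm⁴
  semicircular cap: d = 78.66214 mm → contributes +20 132 400 mm⁴
Total I = 52 549 404 mm⁴.

I_x ≈ 5.2549 × 10⁷ mm⁴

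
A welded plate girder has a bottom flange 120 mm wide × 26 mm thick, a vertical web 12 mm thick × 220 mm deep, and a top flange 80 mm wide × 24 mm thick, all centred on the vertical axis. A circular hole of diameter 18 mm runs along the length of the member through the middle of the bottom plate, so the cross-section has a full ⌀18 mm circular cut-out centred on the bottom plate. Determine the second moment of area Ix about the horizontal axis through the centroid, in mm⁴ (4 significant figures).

Ix ≈ 8.096 × 10⁷ mm⁴

Treat the section as a set of non-overlapping primitives; coordinates are from the bounding-box lower-left.
Bottom plate: 120 × 26, A = 3 120 mm², y = 13 mm, Ī = 175 760 mm⁴.
Web plate: 12 × 220, A = 2 640 mm², y = 136 mm, Ī = 10 648 000 mm⁴.
Top plate: 80 × 24, A = 1 920 mm², y = 258 mm, Ī = 92 160 mm⁴.
Hole (subtracted): ⌀18, A = 254.469 mm², y = 13 mm, Ī = 5 153 mm⁴.
Centroid: ȳ = ΣA·y / ΣA = 120.079 mm.
Transfer each piece to the horizontal axis through the centroid using Ī + A·d² with d = y − 120.079:
  bottom plate: d = -107.079 mm → contributes +35 949 547 mm⁴
  web plate: d = 15.9208 mm → contributes +11 317 165 mm⁴
  top plate: d = 137.921 mm → contributes +36 614 677 mm⁴
  hole: d = -107.079 mm → contributes −2 922 884 mm⁴
Total I = 80 958 505 mm⁴.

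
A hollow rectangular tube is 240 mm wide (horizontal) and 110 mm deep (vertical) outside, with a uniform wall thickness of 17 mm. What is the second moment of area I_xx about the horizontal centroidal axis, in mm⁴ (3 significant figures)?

Decompose the section into non-overlapping parts with the origin at the bottom-left of its bounding rectangle.
Outer rectangle: 240 × 110, A = 26 400 mm², y = 55 mm, Ī = 26 620 000 mm⁴.
Inner void (subtracted): 206 × 76, A = 15 656 mm², y = 55 mm, Ī = 7 535 755 mm⁴.
By symmetry the centroid is at mid-height, ȳ = 55 mm.
All pieces are centred on the horizontal centroidal axis, so I = ΣĪ (holes subtracted) = 19 084 245 mm⁴.

I_xx ≈ 1.91 × 10⁷ mm⁴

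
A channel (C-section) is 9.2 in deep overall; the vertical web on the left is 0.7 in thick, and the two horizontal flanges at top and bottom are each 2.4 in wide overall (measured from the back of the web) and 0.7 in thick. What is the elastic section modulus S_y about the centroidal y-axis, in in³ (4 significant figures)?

Split into non-overlapping primitives; take the origin at the lower-left of the bounding box.
Web: 0.7 × 9.2, A = 6.44 in², x = 0.35 in, Ī = 0.262967 in⁴.
Top flange (beyond web): 1.7 × 0.7, A = 1.19 in², x = 1.55 in, Ī = 0.286592 in⁴.
Bottom flange (beyond web): 1.7 × 0.7, A = 1.19 in², x = 1.55 in, Ī = 0.286592 in⁴.
Centroid: x̄ = ΣA·x / ΣA = 0.67381 in.
Transfer each piece to the centroidal y-axis using Ī + A·d² with d = x − 0.67381:
  web: d = -0.32381 in → contributes +0.938217 in⁴
  top flange (beyond web): d = 0.87619 in → contributes +1.20017 in⁴
  bottom flange (beyond web): d = 0.87619 in → contributes +1.20017 in⁴
Total I = 3.33855 in⁴.
Extreme fibre distance c = 1.72619 in; S = I/c = 1.93406 in³.

S_y ≈ 1.934 in³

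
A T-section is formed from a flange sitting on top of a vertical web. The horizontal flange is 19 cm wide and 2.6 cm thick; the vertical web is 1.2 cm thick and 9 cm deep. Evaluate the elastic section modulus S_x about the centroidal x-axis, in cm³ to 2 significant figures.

S_x ≈ 43 cm³

Split into non-overlapping primitives; take the origin at the lower-left of the bounding box.
Flange: 19 × 2.6, A = 49.4 cm², y = 10.3 cm, Ī = 27.83 cm⁴.
Web: 1.2 × 9, A = 10.8 cm², y = 4.5 cm, Ī = 72.9 cm⁴.
Centroid: ȳ = ΣA·y / ΣA = 9.259 cm.
Transfer each piece to the centroidal x-axis using Ī + A·d² with d = y − 9.259:
  flange: d = 1.041 cm → contributes +81.31 cm⁴
  web: d = -4.759 cm → contributes +317.5 cm⁴
Total I = 398.9 cm⁴.
Extreme fibre distance c = 9.259 cm; S = I/c = 43.08 cm³.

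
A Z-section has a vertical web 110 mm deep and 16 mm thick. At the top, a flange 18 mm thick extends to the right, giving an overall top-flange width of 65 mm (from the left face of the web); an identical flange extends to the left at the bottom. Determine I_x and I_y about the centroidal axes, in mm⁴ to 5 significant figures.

I_x ≈ 5.5549 × 10⁶ mm⁴, I_y ≈ 2.2537 × 10⁶ mm⁴

Break the section into simple shapes (no overlaps), measuring from the bottom-left corner of the bounding box.
Web: 16 × 110, A = 1 760 mm², y = 55 mm, Ī = 1 774 667 mm⁴.
Top flange (beyond web): 49 × 18, A = 882 mm², y = 101 mm, Ī = 23 814 mm⁴.
Bottom flange (beyond web): 49 × 18, A = 882 mm², y = 9 mm, Ī = 23 814 mm⁴.
Centroid: ȳ = ΣA·y / ΣA = 55 mm.
Transfer each piece to the centroidal x-axis using Ī + A·d² with d = y − 55:
  web: d = 0 mm → contributes +1 774 667 mm⁴
  top flange (beyond web): d = 46 mm → contributes +1 890 126 mm⁴
  bottom flange (beyond web): d = -46 mm → contributes +1 890 126 mm⁴
Total I = 5 554 919 mm⁴.
For the y-axis: x̄ = 57 mm.
Repeating about the centroidal y-axis gives I_y = 2 253 719 mm⁴.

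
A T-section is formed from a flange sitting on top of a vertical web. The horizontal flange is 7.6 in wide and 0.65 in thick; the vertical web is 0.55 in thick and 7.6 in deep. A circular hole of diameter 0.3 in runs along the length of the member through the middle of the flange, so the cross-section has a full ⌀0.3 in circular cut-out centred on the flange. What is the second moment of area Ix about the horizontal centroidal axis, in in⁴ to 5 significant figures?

Ix ≈ 58.565 in⁴

Decompose the section into non-overlapping parts with the origin at the bottom-left of its bounding rectangle.
Flange: 7.6 × 0.65, A = 4.94 in², y = 7.925 in, Ī = 0.1739292 in⁴.
Web: 0.55 × 7.6, A = 4.18 in², y = 3.8 in, Ī = 20.11973 in⁴.
Hole (subtracted): ⌀0.3, A = 0.07068583 in², y = 7.925 in, Ī = 0.0003976078 in⁴.
Centroid: ȳ = ΣA·y / ΣA = 6.019607 in.
Transfer each piece to the horizontal centroidal axis using Ī + A·d² with d = y − 6.019607:
  flange: d = 1.905393 in → contributes +18.10871 in⁴
  web: d = -2.219607 in → contributes +40.71315 in⁴
  hole: d = 1.905393 in → contributes −0.2570241 in⁴
Total I = 58.56484 in⁴.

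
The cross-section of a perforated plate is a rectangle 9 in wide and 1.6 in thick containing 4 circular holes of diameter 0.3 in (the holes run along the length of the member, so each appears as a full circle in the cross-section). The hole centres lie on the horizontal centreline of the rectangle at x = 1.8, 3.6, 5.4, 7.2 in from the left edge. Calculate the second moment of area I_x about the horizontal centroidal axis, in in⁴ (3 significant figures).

Decompose the section into non-overlapping parts with the origin at the bottom-left of its bounding rectangle.
Plate: 9 × 1.6, A = 14.4 in², y = 0.8 in, Ī = 3.072 in⁴.
Hole 1 (subtracted): ⌀0.3, A = 0.070686 in², y = 0.8 in, Ī = 0.00039761 in⁴.
Hole 2 (subtracted): ⌀0.3, A = 0.070686 in², y = 0.8 in, Ī = 0.00039761 in⁴.
Hole 3 (subtracted): ⌀0.3, A = 0.070686 in², y = 0.8 in, Ī = 0.00039761 in⁴.
Hole 4 (subtracted): ⌀0.3, A = 0.070686 in², y = 0.8 in, Ī = 0.00039761 in⁴.
By symmetry the centroid is at mid-height, ȳ = 0.8 in.
All pieces are centred on the horizontal centroidal axis, so I = ΣĪ (holes subtracted) = 3.0704 in⁴.

I_x ≈ 3.07 in⁴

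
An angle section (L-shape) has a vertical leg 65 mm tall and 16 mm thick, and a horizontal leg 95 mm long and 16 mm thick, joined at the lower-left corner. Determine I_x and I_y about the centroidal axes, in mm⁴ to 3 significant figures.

I_x ≈ 7.36 × 10⁵ mm⁴, I_y ≈ 1.97 × 10⁶ mm⁴

Treat the section as a set of non-overlapping primitives; coordinates are from the bounding-box lower-left.
Vertical leg: 16 × 65, A = 1 040 mm², y = 32.5 mm, Ī = 366 167 mm⁴.
Horizontal leg (remainder): 79 × 16, A = 1 264 mm², y = 8 mm, Ī = 26 965 mm⁴.
Centroid: ȳ = ΣA·y / ΣA = 19.059 mm.
Transfer each piece to the centroidal x-axis using Ī + A·d² with d = y − 19.059:
  vertical leg: d = 13.441 mm → contributes +554 053 mm⁴
  horizontal leg (remainder): d = -11.059 mm → contributes +181 555 mm⁴
Total I = 735 608 mm⁴.
For the y-axis: x̄ = 34.059 mm.
Repeating about the centroidal y-axis gives I_y = 1 966 888 mm⁴.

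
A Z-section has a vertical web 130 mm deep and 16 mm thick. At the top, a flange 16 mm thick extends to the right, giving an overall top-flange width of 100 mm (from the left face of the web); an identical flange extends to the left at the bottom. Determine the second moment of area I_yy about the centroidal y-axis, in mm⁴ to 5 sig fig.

Split into non-overlapping primitives; take the origin at the lower-left of the bounding box.
Web: 16 × 130, A = 2 080 mm², x = 92 mm, Ī = 44373.33 mm⁴.
Top flange (beyond web): 84 × 16, A = 1 344 mm², x = 142 mm, Ī = 790 272 mm⁴.
Bottom flange (beyond web): 84 × 16, A = 1 344 mm², x = 42 mm, Ī = 790 272 mm⁴.
Centroid: x̄ = ΣA·x / ΣA = 92 mm.
Transfer each piece to the centroidal y-axis using Ī + A·d² with d = x − 92:
  web: d = 0 mm → contributes +44373.33 mm⁴
  top flange (beyond web): d = 50 mm → contributes +4 150 272 mm⁴
  bottom flange (beyond web): d = -50 mm → contributes +4 150 272 mm⁴
Total I = 8 344 917 mm⁴.

I_yy ≈ 8.3449 × 10⁶ mm⁴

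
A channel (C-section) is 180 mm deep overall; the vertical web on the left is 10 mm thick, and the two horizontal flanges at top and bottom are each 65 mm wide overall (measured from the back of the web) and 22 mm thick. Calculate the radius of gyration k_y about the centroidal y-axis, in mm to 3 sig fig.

k_y ≈ 20.2 mm

Decompose the section into non-overlapping parts with the origin at the bottom-left of its bounding rectangle.
Web: 10 × 180, A = 1 800 mm², x = 5 mm, Ī = 15 000 mm⁴.
Top flange (beyond web): 55 × 22, A = 1 210 mm², x = 37.5 mm, Ī = 305 021 mm⁴.
Bottom flange (beyond web): 55 × 22, A = 1 210 mm², x = 37.5 mm, Ī = 305 021 mm⁴.
Centroid: x̄ = ΣA·x / ΣA = 23.637 mm.
Transfer each piece to the centroidal y-axis using Ī + A·d² with d = x − 23.637:
  web: d = -18.637 mm → contributes +640 238 mm⁴
  top flange (beyond web): d = 13.863 mm → contributes +537 547 mm⁴
  bottom flange (beyond web): d = 13.863 mm → contributes +537 547 mm⁴
Total I = 1 715 332 mm⁴.
Radius of gyration: k = √(I/A) = √(1 715 332 / 4 220) = 20.161 mm.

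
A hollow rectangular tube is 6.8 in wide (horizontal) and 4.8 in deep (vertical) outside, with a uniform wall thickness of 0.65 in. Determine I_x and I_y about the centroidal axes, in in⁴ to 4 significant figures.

Split into non-overlapping primitives; take the origin at the lower-left of the bounding box.
Outer rectangle: 6.8 × 4.8, A = 32.64 in², y = 2.4 in, Ī = 62.6688 in⁴.
Inner void (subtracted): 5.5 × 3.5, A = 19.25 in², y = 2.4 in, Ī = 19.651 in⁴.
By symmetry the centroid is at mid-height, ȳ = 2.4 in.
All pieces are centred on the centroidal x-axis, so I = ΣĪ (holes subtracted) = 43.0178 in⁴.
Repeating about the centroidal y-axis gives I_y = 77.2468 in⁴.

I_x ≈ 43.02 in⁴, I_y ≈ 77.25 in⁴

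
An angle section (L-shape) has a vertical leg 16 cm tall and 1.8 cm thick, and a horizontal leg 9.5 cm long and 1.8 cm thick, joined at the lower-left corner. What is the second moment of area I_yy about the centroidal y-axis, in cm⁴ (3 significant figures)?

Break the section into simple shapes (no overlaps), measuring from the bottom-left corner of the bounding box.
Vertical leg: 1.8 × 16, A = 28.8 cm², x = 0.9 cm, Ī = 7.776 cm⁴.
Horizontal leg (remainder): 7.7 × 1.8, A = 13.86 cm², x = 5.65 cm, Ī = 68.48 cm⁴.
Centroid: x̄ = ΣA·x / ΣA = 2.4432 cm.
Transfer each piece to the centroidal y-axis using Ī + A·d² with d = x − 2.4432:
  vertical leg: d = -1.5432 cm → contributes +76.367 cm⁴
  horizontal leg (remainder): d = 3.2068 cm → contributes +211.01 cm⁴
Total I = 287.37 cm⁴.

I_yy ≈ 287 cm⁴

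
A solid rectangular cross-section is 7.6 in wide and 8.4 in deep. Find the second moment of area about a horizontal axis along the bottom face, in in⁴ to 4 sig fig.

I_base ≈ 1502 in⁴

The section: 7.6 × 8.4, A = 63.84 in², y = 4.2 in, Ī = 375.379 in⁴.
Transfer it to a horizontal axis along the bottom face using Ī + A·d² with d = y − 0:
  the section: d = 4.2 in → contributes +1501.52 in⁴
Total I = 1501.52 in⁴.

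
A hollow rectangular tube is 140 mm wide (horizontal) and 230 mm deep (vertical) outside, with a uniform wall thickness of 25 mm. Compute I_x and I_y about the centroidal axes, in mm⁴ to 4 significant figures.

Treat the section as a set of non-overlapping primitives; coordinates are from the bounding-box lower-left.
Outer rectangle: 140 × 230, A = 32 200 mm², y = 115 mm, Ī = 141 948 333 mm⁴.
Inner void (subtracted): 90 × 180, A = 16 200 mm², y = 115 mm, Ī = 43 740 000 mm⁴.
By symmetry the centroid is at mid-height, ȳ = 115 mm.
All pieces are centred on the centroidal x-axis, so I = ΣĪ (holes subtracted) = 98 208 333 mm⁴.
Repeating about the centroidal y-axis gives I_y = 41 658 333 mm⁴.

I_x ≈ 9.821 × 10⁷ mm⁴, I_y ≈ 4.166 × 10⁷ mm⁴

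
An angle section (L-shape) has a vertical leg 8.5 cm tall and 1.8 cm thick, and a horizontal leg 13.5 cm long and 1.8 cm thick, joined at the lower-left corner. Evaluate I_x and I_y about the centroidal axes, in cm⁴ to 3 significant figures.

Split into non-overlapping primitives; take the origin at the lower-left of the bounding box.
Vertical leg: 1.8 × 8.5, A = 15.3 cm², y = 4.25 cm, Ī = 92.119 cm⁴.
Horizontal leg (remainder): 11.7 × 1.8, A = 21.06 cm², y = 0.9 cm, Ī = 5.6862 cm⁴.
Centroid: ȳ = ΣA·y / ΣA = 2.3097 cm.
Transfer each piece to the centroidal x-axis using Ī + A·d² with d = y − 2.3097:
  vertical leg: d = 1.9403 cm → contributes +149.72 cm⁴
  horizontal leg (remainder): d = -1.4097 cm → contributes +47.535 cm⁴
Total I = 197.26 cm⁴.
For the y-axis: x̄ = 4.8097 cm.
Repeating about the centroidal y-axis gives I_y = 648.14 cm⁴.

I_x ≈ 197 cm⁴, I_y ≈ 648 cm⁴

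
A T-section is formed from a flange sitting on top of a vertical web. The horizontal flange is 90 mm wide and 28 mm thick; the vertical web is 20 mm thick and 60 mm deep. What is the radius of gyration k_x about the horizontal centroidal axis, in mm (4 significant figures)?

k_x ≈ 23.75 mm

Break the section into simple shapes (no overlaps), measuring from the bottom-left corner of the bounding box.
Flange: 90 × 28, A = 2 520 mm², y = 74 mm, Ī = 164 640 mm⁴.
Web: 20 × 60, A = 1 200 mm², y = 30 mm, Ī = 360 000 mm⁴.
Centroid: ȳ = ΣA·y / ΣA = 59.8065 mm.
Transfer each piece to the horizontal centroidal axis using Ī + A·d² with d = y − 59.8065:
  flange: d = 14.1935 mm → contributes +672 311 mm⁴
  web: d = -29.8065 mm → contributes +1 426 109 mm⁴
Total I = 2 098 421 mm⁴.
Radius of gyration: k = √(I/A) = √(2 098 421 / 3 720) = 23.7506 mm.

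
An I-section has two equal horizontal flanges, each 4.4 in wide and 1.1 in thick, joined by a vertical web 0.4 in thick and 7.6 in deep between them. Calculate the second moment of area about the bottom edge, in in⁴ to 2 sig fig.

I_base ≈ 500 in⁴

Treat the section as a set of non-overlapping primitives; coordinates are from the bounding-box lower-left.
Bottom flange: 4.4 × 1.1, A = 4.84 in², y = 0.55 in, Ī = 0.488 in⁴.
Web: 0.4 × 7.6, A = 3.04 in², y = 4.9 in, Ī = 14.63 in⁴.
Top flange: 4.4 × 1.1, A = 4.84 in², y = 9.25 in, Ī = 0.488 in⁴.
Transfer each piece to a horizontal axis along the bottom face using Ī + A·d² with d = y − 0:
  bottom flange: d = 0.55 in → contributes +1.952 in⁴
  web: d = 4.9 in → contributes +87.62 in⁴
  top flange: d = 9.25 in → contributes +414.6 in⁴
Total I = 504.2 in⁴.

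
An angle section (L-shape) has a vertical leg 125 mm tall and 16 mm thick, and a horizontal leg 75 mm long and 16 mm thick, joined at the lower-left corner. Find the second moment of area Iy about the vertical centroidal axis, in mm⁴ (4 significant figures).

Break the section into simple shapes (no overlaps), measuring from the bottom-left corner of the bounding box.
Vertical leg: 16 × 125, A = 2 000 mm², x = 8 mm, Ī = 42666.7 mm⁴.
Horizontal leg (remainder): 59 × 16, A = 944 mm², x = 45.5 mm, Ī = 273 839 mm⁴.
Centroid: x̄ = ΣA·x / ΣA = 20.0245 mm.
Transfer each piece to the vertical centroidal axis using Ī + A·d² with d = x − 20.0245:
  vertical leg: d = -12.0245 mm → contributes +331 842 mm⁴
  horizontal leg (remainder): d = 25.4755 mm → contributes +886 498 mm⁴
Total I = 1 218 340 mm⁴.

Iy ≈ 1.218 × 10⁶ mm⁴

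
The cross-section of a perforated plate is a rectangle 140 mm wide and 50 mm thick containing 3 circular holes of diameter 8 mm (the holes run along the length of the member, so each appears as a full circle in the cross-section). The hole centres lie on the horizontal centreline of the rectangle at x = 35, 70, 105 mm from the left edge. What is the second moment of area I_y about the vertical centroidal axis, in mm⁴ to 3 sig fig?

Treat the section as a set of non-overlapping primitives; coordinates are from the bounding-box lower-left.
Plate: 140 × 50, A = 7 000 mm², x = 70 mm, Ī = 11 433 333 mm⁴.
Hole 1 (subtracted): ⌀8, A = 50.265 mm², x = 35 mm, Ī = 201.06 mm⁴.
Hole 2 (subtracted): ⌀8, A = 50.265 mm², x = 70 mm, Ī = 201.06 mm⁴.
Hole 3 (subtracted): ⌀8, A = 50.265 mm², x = 105 mm, Ī = 201.06 mm⁴.
By symmetry the centroid is at mid-width, x̄ = 70 mm.
Transfer each piece to the vertical centroidal axis using Ī + A·d² with d = x − 70:
  plate: d = 0 mm → contributes +11 433 333 mm⁴
  hole 1: d = -35 mm → contributes −61 776 mm⁴
  hole 2: d = 0 mm → contributes −201.06 mm⁴
  hole 3: d = 35 mm → contributes −61 776 mm⁴
Total I = 11 309 580 mm⁴.

I_y ≈ 1.13 × 10⁷ mm⁴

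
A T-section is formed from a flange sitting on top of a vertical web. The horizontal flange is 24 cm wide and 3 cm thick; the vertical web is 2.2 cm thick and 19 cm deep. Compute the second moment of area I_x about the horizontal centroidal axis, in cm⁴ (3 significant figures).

I_x ≈ 4510 cm⁴

Split into non-overlapping primitives; take the origin at the lower-left of the bounding box.
Flange: 24 × 3, A = 72 cm², y = 20.5 cm, Ī = 54 cm⁴.
Web: 2.2 × 19, A = 41.8 cm², y = 9.5 cm, Ī = 1257.5 cm⁴.
Centroid: ȳ = ΣA·y / ΣA = 16.46 cm.
Transfer each piece to the horizontal centroidal axis using Ī + A·d² with d = y − 16.46:
  flange: d = 4.0404 cm → contributes +1229.4 cm⁴
  web: d = -6.9596 cm → contributes +3282.1 cm⁴
Total I = 4511.5 cm⁴.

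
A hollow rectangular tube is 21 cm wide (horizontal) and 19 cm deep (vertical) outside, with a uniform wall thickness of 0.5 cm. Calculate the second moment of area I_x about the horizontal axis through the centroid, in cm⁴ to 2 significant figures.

Break the section into simple shapes (no overlaps), measuring from the bottom-left corner of the bounding box.
Outer rectangle: 21 × 19, A = 399 cm², y = 9.5 cm, Ī = 12 003 cm⁴.
Inner void (subtracted): 20 × 18, A = 360 cm², y = 9.5 cm, Ī = 9 720 cm⁴.
By symmetry the centroid is at mid-height, ȳ = 9.5 cm.
All pieces are centred on the horizontal axis through the centroid, so I = ΣĪ (holes subtracted) = 2 283 cm⁴.

I_x ≈ 2300 cm⁴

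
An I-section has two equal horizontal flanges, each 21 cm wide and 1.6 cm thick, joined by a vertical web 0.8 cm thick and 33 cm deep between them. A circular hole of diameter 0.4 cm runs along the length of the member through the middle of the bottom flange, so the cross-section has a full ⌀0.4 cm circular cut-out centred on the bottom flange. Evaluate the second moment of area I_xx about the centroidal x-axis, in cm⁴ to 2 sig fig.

Split into non-overlapping primitives; take the origin at the lower-left of the bounding box.
Bottom flange: 21 × 1.6, A = 33.6 cm², y = 0.8 cm, Ī = 7.168 cm⁴.
Web: 0.8 × 33, A = 26.4 cm², y = 18.1 cm, Ī = 2 396 cm⁴.
Top flange: 21 × 1.6, A = 33.6 cm², y = 35.4 cm, Ī = 7.168 cm⁴.
Hole (subtracted): ⌀0.4, A = 0.1257 cm², y = 0.8 cm, Ī = 0.001257 cm⁴.
Centroid: ȳ = ΣA·y / ΣA = 18.12 cm.
Transfer each piece to the centroidal x-axis using Ī + A·d² with d = y − 18.12:
  bottom flange: d = -17.32 cm → contributes +10 090 cm⁴
  web: d = -0.02326 cm → contributes +2 396 cm⁴
  top flange: d = 17.28 cm → contributes +10 036 cm⁴
  hole: d = -17.32 cm → contributes −37.71 cm⁴
Total I = 22 485 cm⁴.

I_xx ≈ 2.2 × 10⁴ cm⁴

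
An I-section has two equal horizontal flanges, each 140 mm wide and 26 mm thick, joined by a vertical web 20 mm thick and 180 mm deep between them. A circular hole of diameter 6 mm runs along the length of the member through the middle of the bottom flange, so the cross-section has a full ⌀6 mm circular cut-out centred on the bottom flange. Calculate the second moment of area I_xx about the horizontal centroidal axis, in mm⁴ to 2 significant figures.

Treat the section as a set of non-overlapping primitives; coordinates are from the bounding-box lower-left.
Bottom flange: 140 × 26, A = 3 640 mm², y = 13 mm, Ī = 205 053 mm⁴.
Web: 20 × 180, A = 3 600 mm², y = 116 mm, Ī = 9 720 000 mm⁴.
Top flange: 140 × 26, A = 3 640 mm², y = 219 mm, Ī = 205 053 mm⁴.
Hole (subtracted): ⌀6, A = 28.27 mm², y = 13 mm, Ī = 63.62 mm⁴.
Centroid: ȳ = ΣA·y / ΣA = 116.3 mm.
Transfer each piece to the horizontal centroidal axis using Ī + A·d² with d = y − 116.3:
  bottom flange: d = -103.3 mm → contributes +39 023 309 mm⁴
  web: d = -0.2684 mm → contributes +9 720 259 mm⁴
  top flange: d = 102.7 mm → contributes +38 620 842 mm⁴
  hole: d = -103.3 mm → contributes −301 591 mm⁴
Total I = 87 062 819 mm⁴.

I_xx ≈ 8.7 × 10⁷ mm⁴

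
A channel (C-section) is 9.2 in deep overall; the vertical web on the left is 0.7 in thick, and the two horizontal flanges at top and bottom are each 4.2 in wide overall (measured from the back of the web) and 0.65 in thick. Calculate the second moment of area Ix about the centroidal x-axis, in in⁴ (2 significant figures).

Ix ≈ 130 in⁴

Treat the section as a set of non-overlapping primitives; coordinates are from the bounding-box lower-left.
Web: 0.7 × 9.2, A = 6.44 in², y = 4.6 in, Ī = 45.42 in⁴.
Top flange (beyond web): 3.5 × 0.65, A = 2.275 in², y = 8.875 in, Ī = 0.0801 in⁴.
Bottom flange (beyond web): 3.5 × 0.65, A = 2.275 in², y = 0.325 in, Ī = 0.0801 in⁴.
By symmetry the centroid is at mid-height, ȳ = 4.6 in.
Transfer each piece to the centroidal x-axis using Ī + A·d² with d = y − 4.6:
  web: d = 0 in → contributes +45.42 in⁴
  top flange (beyond web): d = 4.275 in → contributes +41.66 in⁴
  bottom flange (beyond web): d = -4.275 in → contributes +41.66 in⁴
Total I = 128.7 in⁴.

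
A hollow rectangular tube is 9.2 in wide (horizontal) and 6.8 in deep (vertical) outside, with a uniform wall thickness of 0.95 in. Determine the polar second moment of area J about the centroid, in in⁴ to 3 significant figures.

Break the section into simple shapes (no overlaps), measuring from the bottom-left corner of the bounding box.
Outer rectangle: 9.2 × 6.8, A = 62.56 in², y = 3.4 in, Ī = 241.06 in⁴.
Inner void (subtracted): 7.3 × 4.9, A = 35.77 in², y = 3.4 in, Ī = 71.57 in⁴.
By symmetry the centroid is at mid-height, ȳ = 3.4 in.
All pieces are centred on the centroidal x-axis, so I = ΣĪ (holes subtracted) = 169.49 in⁴.
Repeating about the centroidal y-axis gives I_y = 282.41 in⁴.
Polar second moment: J = I_x + I_y = 451.9 in⁴.

J ≈ 452 in⁴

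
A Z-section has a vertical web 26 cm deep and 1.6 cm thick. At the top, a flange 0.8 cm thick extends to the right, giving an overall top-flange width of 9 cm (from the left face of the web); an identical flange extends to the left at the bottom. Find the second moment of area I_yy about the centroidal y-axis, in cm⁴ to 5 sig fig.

I_yy ≈ 302.66 cm⁴

Break the section into simple shapes (no overlaps), measuring from the bottom-left corner of the bounding box.
Web: 1.6 × 26, A = 41.6 cm², x = 8.2 cm, Ī = 8.874667 cm⁴.
Top flange (beyond web): 7.4 × 0.8, A = 5.92 cm², x = 12.7 cm, Ī = 27.01493 cm⁴.
Bottom flange (beyond web): 7.4 × 0.8, A = 5.92 cm², x = 3.7 cm, Ī = 27.01493 cm⁴.
Centroid: x̄ = ΣA·x / ΣA = 8.2 cm.
Transfer each piece to the centroidal y-axis using Ī + A·d² with d = x − 8.2:
  web: d = 0 cm → contributes +8.874667 cm⁴
  top flange (beyond web): d = 4.5 cm → contributes +146.8949 cm⁴
  bottom flange (beyond web): d = -4.5 cm → contributes +146.8949 cm⁴
Total I = 302.6645 cm⁴.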